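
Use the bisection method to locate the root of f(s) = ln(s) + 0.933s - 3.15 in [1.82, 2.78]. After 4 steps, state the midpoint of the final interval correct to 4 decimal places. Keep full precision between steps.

f(1.820000) = -0.853103, f(2.780000) = 0.466191 (opposite signs)
step 1: m = 2.300000, f(m) = -0.171191 < 0 → root in [2.300000, 2.780000]
step 2: m = 2.540000, f(m) = 0.151984 > 0 → root in [2.300000, 2.540000]
step 3: m = 2.420000, f(m) = -0.008372 < 0 → root in [2.420000, 2.540000]
step 4: m = 2.480000, f(m) = 0.072099 > 0 → root in [2.420000, 2.480000]
Midpoint of [2.420000, 2.480000] = 2.450000

2.4500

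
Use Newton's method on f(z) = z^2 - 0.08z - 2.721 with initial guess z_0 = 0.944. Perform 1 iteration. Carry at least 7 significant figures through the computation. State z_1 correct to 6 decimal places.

1.997863

f'(z) = 2z - 0.08
z_0 = 0.944000: f = -1.905384, f' = 1.808000 → z_1 = 0.944000 - (-1.905384)/(1.808000) = 1.997863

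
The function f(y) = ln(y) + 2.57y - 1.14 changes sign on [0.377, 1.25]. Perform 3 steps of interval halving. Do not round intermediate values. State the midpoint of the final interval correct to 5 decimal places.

0.64981

f(0.377000) = -1.146620, f(1.250000) = 2.295644 (opposite signs)
step 1: m = 0.813500, f(m) = 0.744286 > 0 → root in [0.377000, 0.813500]
step 2: m = 0.595250, f(m) = -0.128981 < 0 → root in [0.595250, 0.813500]
step 3: m = 0.704375, f(m) = 0.319799 > 0 → root in [0.595250, 0.704375]
Midpoint of [0.595250, 0.704375] = 0.649813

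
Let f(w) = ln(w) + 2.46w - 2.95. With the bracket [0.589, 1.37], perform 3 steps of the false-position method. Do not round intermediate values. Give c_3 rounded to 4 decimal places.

f(0.589000) = -2.030389, f(1.370000) = 0.735011
step 1: c = 1.162419, f(c) = 0.060055 > 0 → new bracket [0.589000, 1.162419]
step 2: c = 1.145946, f(c) = 0.005257 > 0 → new bracket [0.589000, 1.145946]
step 3: c = 1.144508, f(c) = 0.000463 > 0 → new bracket [0.589000, 1.144508]

1.1445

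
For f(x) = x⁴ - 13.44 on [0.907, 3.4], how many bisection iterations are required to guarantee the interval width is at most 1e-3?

Initial width b − a = 3.4 − 0.907 = 2.493000.
After n steps the width is (b−a)/2^n; need (b−a)/2^n ≤ 1e-3.
So n ≥ log₂(2.493000/1e-3) = log₂(2493.0000) ≈ 11.2837.
Hence n = 12.

12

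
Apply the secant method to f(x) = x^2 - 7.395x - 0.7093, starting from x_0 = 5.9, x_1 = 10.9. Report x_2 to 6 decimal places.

f(x_0) = -9.529800, f(x_1) = 37.495200
x_2 = 10.900000 - (37.495200)·(10.900000 - 5.900000)/(37.495200 - (-9.529800)) = 6.913270; f(x_2) = -4.039633

6.913270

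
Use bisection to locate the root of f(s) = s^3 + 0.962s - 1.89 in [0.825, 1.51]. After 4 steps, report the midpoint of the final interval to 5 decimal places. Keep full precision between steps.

0.97484

f(0.825000) = -0.534834, f(1.510000) = 3.005571 (opposite signs)
step 1: m = 1.167500, f(m) = 0.824503 > 0 → root in [0.825000, 1.167500]
step 2: m = 0.996250, f(m) = 0.057185 > 0 → root in [0.825000, 0.996250]
step 3: m = 0.910625, f(m) = -0.258854 < 0 → root in [0.910625, 0.996250]
step 4: m = 0.953437, f(m) = -0.106077 < 0 → root in [0.953437, 0.996250]
Midpoint of [0.953437, 0.996250] = 0.974844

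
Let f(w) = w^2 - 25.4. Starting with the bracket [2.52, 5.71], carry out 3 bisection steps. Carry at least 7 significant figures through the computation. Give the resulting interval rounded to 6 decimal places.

f(2.520000) = -19.049600, f(5.710000) = 7.204100 (opposite signs)
step 1: m = 4.115000, f(m) = -8.466775 < 0 → root in [4.115000, 5.710000]
step 2: m = 4.912500, f(m) = -1.267344 < 0 → root in [4.912500, 5.710000]
step 3: m = 5.311250, f(m) = 2.809377 > 0 → root in [4.912500, 5.311250]

[4.912500, 5.311250]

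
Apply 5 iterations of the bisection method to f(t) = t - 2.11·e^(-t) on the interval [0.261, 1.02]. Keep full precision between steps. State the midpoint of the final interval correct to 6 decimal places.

f(0.261000) = -1.364293, f(1.020000) = 0.259145 (opposite signs)
step 1: m = 0.640500, f(m) = -0.471531 < 0 → root in [0.640500, 1.020000]
step 2: m = 0.830250, f(m) = -0.089584 < 0 → root in [0.830250, 1.020000]
step 3: m = 0.925125, f(m) = 0.088548 > 0 → root in [0.830250, 0.925125]
step 4: m = 0.877687, f(m) = 0.000469 > 0 → root in [0.830250, 0.877687]
step 5: m = 0.853969, f(m) = -0.044305 < 0 → root in [0.853969, 0.877687]
Midpoint of [0.853969, 0.877687] = 0.865828

0.865828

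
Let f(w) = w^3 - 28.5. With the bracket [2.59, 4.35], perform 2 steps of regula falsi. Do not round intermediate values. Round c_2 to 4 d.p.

3.0000

f(2.590000) = -11.126021, f(4.350000) = 53.812875
step 1: c = 2.891542, f(c) = -4.323777 < 0 → new bracket [2.891542, 4.350000]
step 2: c = 3.000011, f(c) = -1.499696 < 0 → new bracket [3.000011, 4.350000]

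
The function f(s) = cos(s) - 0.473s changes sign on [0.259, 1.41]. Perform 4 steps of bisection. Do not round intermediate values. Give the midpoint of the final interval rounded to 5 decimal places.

f(0.259000) = 0.844140, f(1.410000) = -0.506826 (opposite signs)
step 1: m = 0.834500, f(m) = 0.276830 > 0 → root in [0.834500, 1.410000]
step 2: m = 1.122250, f(m) = -0.097168 < 0 → root in [0.834500, 1.122250]
step 3: m = 0.978375, f(m) = 0.095600 > 0 → root in [0.978375, 1.122250]
step 4: m = 1.050312, f(m) = 0.000502 > 0 → root in [1.050312, 1.122250]
Midpoint of [1.050312, 1.122250] = 1.086281

1.08628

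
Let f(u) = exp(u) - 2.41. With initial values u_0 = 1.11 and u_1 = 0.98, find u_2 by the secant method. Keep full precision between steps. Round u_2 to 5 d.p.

Secant update: u_(k+1) = u_k − f(u_k)·(u_k − u_(k-1))/(f(u_k) − f(u_(k-1))).
f(u_0) = 0.624358, f(u_1) = 0.254456
u_2 = 0.980000 - (0.254456)·(0.980000 - 1.110000)/(0.254456 - (0.624358)) = 0.890573; f(u_2) = 0.026525

0.89057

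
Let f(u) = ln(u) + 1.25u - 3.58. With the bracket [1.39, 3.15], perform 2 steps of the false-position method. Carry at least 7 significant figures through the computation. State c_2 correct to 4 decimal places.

2.2274

f(1.390000) = -1.513196, f(3.150000) = 1.504902
step 1: c = 2.272418, f(c) = 0.081367 > 0 → new bracket [1.390000, 2.272418]
step 2: c = 2.227390, f(c) = 0.005068 > 0 → new bracket [1.390000, 2.227390]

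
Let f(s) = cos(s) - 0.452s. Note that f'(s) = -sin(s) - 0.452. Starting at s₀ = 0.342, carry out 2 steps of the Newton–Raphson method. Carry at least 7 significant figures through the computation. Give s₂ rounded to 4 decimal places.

Newton update: s ← s − f(s)/f'(s).
s_0 = 0.342000: f = 0.787502, f' = -0.787372 → s_1 = 0.342000 - (0.787502)/(-0.787372) = 1.342165
s_1 = 1.342165: f = -0.380014, f' = -1.425977 → s_2 = 1.342165 - (-0.380014)/(-1.425977) = 1.075671

1.0757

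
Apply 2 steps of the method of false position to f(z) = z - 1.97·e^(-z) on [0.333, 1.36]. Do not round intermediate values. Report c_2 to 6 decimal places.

0.853077

f(0.333000) = -1.079037, f(1.360000) = 0.854378
step 1: c = 0.906168, f(c) = 0.110150 > 0 → new bracket [0.333000, 0.906168]
step 2: c = 0.853077, f(c) = 0.013657 > 0 → new bracket [0.333000, 0.853077]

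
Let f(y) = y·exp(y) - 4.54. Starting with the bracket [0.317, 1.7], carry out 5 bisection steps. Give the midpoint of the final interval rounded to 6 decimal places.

f(0.317000) = -4.104758, f(1.700000) = 4.765711 (opposite signs)
step 1: m = 1.008500, f(m) = -1.775212 < 0 → root in [1.008500, 1.700000]
step 2: m = 1.354250, f(m) = 0.706167 > 0 → root in [1.008500, 1.354250]
step 3: m = 1.181375, f(m) = -0.690074 < 0 → root in [1.181375, 1.354250]
step 4: m = 1.267813, f(m) = -0.035371 < 0 → root in [1.267813, 1.354250]
step 5: m = 1.311031, f(m) = 0.323923 > 0 → root in [1.267813, 1.311031]
Midpoint of [1.267813, 1.311031] = 1.289422

1.289422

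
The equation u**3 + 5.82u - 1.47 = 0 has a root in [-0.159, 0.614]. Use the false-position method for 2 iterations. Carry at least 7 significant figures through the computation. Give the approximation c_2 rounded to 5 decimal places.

0.24883

f(-0.159000) = -2.399400, f(0.614000) = 2.334956
step 1: c = 0.232761, f(c) = -0.102720 < 0 → new bracket [0.232761, 0.614000]
step 2: c = 0.248826, f(c) = -0.006427 < 0 → new bracket [0.248826, 0.614000]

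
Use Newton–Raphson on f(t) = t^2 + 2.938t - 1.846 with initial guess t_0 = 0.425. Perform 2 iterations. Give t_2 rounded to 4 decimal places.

0.5320

f'(t) = 2t + 2.938
t_0 = 0.425000: f = -0.416725, f' = 3.788000 → t_1 = 0.425000 - (-0.416725)/(3.788000) = 0.535012
t_1 = 0.535012: f = 0.012103, f' = 4.008024 → t_2 = 0.535012 - (0.012103)/(4.008024) = 0.531992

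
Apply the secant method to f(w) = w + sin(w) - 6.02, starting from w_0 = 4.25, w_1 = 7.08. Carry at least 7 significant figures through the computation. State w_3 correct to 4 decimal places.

6.1566

f(w_0) = -2.664989, f(w_1) = 1.775133
w_2 = 7.080000 - (1.775133)·(7.080000 - 4.250000)/(1.775133 - (-2.664989)) = 5.948584; f(w_2) = -0.399809
w_3 = 5.948584 - (-0.399809)·(5.948584 - 7.080000)/(-0.399809 - (1.775133)) = 6.156567; f(w_3) = 0.010286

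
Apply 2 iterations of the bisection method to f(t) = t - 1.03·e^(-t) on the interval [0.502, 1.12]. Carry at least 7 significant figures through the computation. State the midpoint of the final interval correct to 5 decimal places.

f(0.502000) = -0.121478, f(1.120000) = 0.783932 (opposite signs)
step 1: m = 0.811000, f(m) = 0.353254 > 0 → root in [0.502000, 0.811000]
step 2: m = 0.656500, f(m) = 0.122277 > 0 → root in [0.502000, 0.656500]
Midpoint of [0.502000, 0.656500] = 0.579250

0.57925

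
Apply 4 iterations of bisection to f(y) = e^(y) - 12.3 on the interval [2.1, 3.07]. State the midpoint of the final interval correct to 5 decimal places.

f(2.100000) = -4.133830, f(3.070000) = 9.241903 (opposite signs)
step 1: m = 2.585000, f(m) = 0.963289 > 0 → root in [2.100000, 2.585000]
step 2: m = 2.342500, f(m) = -1.892778 < 0 → root in [2.342500, 2.585000]
step 3: m = 2.463750, f(m) = -0.551213 < 0 → root in [2.463750, 2.585000]
step 4: m = 2.524375, f(m) = 0.183091 > 0 → root in [2.463750, 2.524375]
Midpoint of [2.463750, 2.524375] = 2.494063

2.49406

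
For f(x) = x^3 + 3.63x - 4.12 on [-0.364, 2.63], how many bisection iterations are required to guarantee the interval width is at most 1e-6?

Initial width b − a = 2.63 − -0.364 = 2.994000.
After n steps the width is (b−a)/2^n; need (b−a)/2^n ≤ 1e-6.
So n ≥ log₂(2.994000/1e-6) = log₂(2994000.0000) ≈ 21.5136.
Hence n = 22.

22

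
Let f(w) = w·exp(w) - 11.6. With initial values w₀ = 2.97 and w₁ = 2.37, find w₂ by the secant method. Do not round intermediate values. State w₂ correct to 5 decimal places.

f(w_0) = 46.291001, f(w_1) = 13.752820
w_2 = 2.370000 - (13.752820)·(2.370000 - 2.970000)/(13.752820 - (46.291001)) = 2.116400; f(w_2) = 5.968651

2.11640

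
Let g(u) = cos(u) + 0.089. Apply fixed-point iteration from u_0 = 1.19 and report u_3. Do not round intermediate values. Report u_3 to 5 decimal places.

0.64206

u_1 = g(1.190000) = 0.460660
u_2 = g(0.460660) = 0.984759
u_3 = g(0.984759) = 0.642064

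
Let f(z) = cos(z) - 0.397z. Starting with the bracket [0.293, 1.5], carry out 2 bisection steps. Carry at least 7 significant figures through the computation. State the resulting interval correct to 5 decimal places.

f(0.293000) = 0.841061, f(1.500000) = -0.524763 (opposite signs)
step 1: m = 0.896500, f(m) = 0.268437 > 0 → root in [0.896500, 1.500000]
step 2: m = 1.198250, f(m) = -0.111717 < 0 → root in [0.896500, 1.198250]

[0.89650, 1.19825]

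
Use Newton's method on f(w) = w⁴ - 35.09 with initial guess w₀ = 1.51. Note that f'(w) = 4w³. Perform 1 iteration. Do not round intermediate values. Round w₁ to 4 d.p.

w_0 = 1.510000: f = -29.891144, f' = 13.771804 → w_1 = 1.510000 - (-29.891144)/(13.771804) = 3.680460

3.6805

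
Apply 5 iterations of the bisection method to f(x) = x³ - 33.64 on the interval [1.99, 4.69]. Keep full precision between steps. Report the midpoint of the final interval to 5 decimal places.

3.21344

f(1.990000) = -25.759401, f(4.690000) = 69.521709 (opposite signs)
step 1: m = 3.340000, f(m) = 3.619704 > 0 → root in [1.990000, 3.340000]
step 2: m = 2.665000, f(m) = -14.712570 < 0 → root in [2.665000, 3.340000]
step 3: m = 3.002500, f(m) = -6.572444 < 0 → root in [3.002500, 3.340000]
step 4: m = 3.171250, f(m) = -1.747289 < 0 → root in [3.171250, 3.340000]
step 5: m = 3.255625, f(m) = 0.866676 > 0 → root in [3.171250, 3.255625]
Midpoint of [3.171250, 3.255625] = 3.213438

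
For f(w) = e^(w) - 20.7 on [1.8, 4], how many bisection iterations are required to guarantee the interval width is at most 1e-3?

Initial width b − a = 4 − 1.8 = 2.200000.
After n steps the width is (b−a)/2^n; need (b−a)/2^n ≤ 1e-3.
So n ≥ log₂(2.200000/1e-3) = log₂(2200.0000) ≈ 11.1033.
Hence n = 12.

12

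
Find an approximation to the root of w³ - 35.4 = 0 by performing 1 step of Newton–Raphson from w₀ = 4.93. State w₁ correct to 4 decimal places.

3.7722

f'(w) = 3w²
w_0 = 4.930000: f = 84.423157, f' = 72.914700 → w_1 = 4.930000 - (84.423157)/(72.914700) = 3.772165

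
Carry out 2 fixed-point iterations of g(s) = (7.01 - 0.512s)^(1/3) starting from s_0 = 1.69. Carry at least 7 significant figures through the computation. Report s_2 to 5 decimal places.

1.82438

s_1 = g(1.690000) = 1.831614
s_2 = g(1.831614) = 1.824382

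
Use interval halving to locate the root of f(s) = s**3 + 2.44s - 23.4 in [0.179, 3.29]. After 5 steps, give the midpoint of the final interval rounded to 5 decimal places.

f(0.179000) = -22.957505, f(3.290000) = 20.238889 (opposite signs)
step 1: m = 1.734500, f(m) = -13.949594 < 0 → root in [1.734500, 3.290000]
step 2: m = 2.512250, f(m) = -1.414295 < 0 → root in [2.512250, 3.290000]
step 3: m = 2.901125, f(m) = 8.096140 > 0 → root in [2.512250, 2.901125]
step 4: m = 2.706688, f(m) = 3.033936 > 0 → root in [2.512250, 2.706688]
step 5: m = 2.609469, f(m) = 0.735830 > 0 → root in [2.512250, 2.609469]
Midpoint of [2.512250, 2.609469] = 2.560859

2.56086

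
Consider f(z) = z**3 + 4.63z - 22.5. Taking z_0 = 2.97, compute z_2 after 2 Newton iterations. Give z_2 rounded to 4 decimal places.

f'(z) = 3z**2 + 4.63
z_0 = 2.970000: f = 17.449173, f' = 31.092700 → z_1 = 2.970000 - (17.449173)/(31.092700) = 2.408802
z_1 = 2.408802: f = 2.629402, f' = 22.036976 → z_2 = 2.408802 - (2.629402)/(22.036976) = 2.289484

2.2895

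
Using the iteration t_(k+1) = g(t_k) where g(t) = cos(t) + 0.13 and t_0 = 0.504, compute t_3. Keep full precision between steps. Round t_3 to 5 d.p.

0.91659

t_1 = g(0.504000) = 1.005658
t_2 = g(1.005658) = 0.665533
t_3 = g(0.665533) = 0.916588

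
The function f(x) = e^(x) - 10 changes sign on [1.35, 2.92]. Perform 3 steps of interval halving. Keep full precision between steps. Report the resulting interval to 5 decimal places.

f(1.350000) = -6.142574, f(2.920000) = 8.541287 (opposite signs)
step 1: m = 2.135000, f(m) = -1.542953 < 0 → root in [2.135000, 2.920000]
step 2: m = 2.527500, f(m) = 2.522162 > 0 → root in [2.135000, 2.527500]
step 3: m = 2.331250, f(m) = 0.290797 > 0 → root in [2.135000, 2.331250]

[2.13500, 2.33125]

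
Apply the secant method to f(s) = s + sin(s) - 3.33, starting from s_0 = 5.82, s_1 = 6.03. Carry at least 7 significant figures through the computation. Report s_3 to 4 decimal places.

4.4904

f(s_0) = 2.043200, f(s_1) = 2.449511
s_2 = 6.030000 - (2.449511)·(6.030000 - 5.820000)/(2.449511 - (2.043200)) = 4.763982; f(s_2) = 0.435312
s_3 = 4.763982 - (0.435312)·(4.763982 - 6.030000)/(0.435312 - (2.449511)) = 4.490367; f(s_3) = 0.184913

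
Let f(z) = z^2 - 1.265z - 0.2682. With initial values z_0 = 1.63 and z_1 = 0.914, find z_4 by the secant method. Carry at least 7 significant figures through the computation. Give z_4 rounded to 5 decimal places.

f(z_0) = 0.326750, f(z_1) = -0.589014
z_2 = 0.914000 - (-0.589014)·(0.914000 - 1.630000)/(-0.589014 - (0.326750)) = 1.374527; f(z_2) = -0.117652
z_3 = 1.374527 - (-0.117652)·(1.374527 - 0.914000)/(-0.117652 - (-0.589014)) = 1.489475; f(z_3) = 0.066150
z_4 = 1.489475 - (0.066150)·(1.489475 - 1.374527)/(0.066150 - (-0.117652)) = 1.448106; f(z_4) = -0.003044

1.44811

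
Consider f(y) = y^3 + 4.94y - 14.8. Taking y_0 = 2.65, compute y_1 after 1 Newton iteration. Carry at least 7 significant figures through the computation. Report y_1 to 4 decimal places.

2.0002

f'(y) = 3y^2 + 4.94
y_0 = 2.650000: f = 16.900625, f' = 26.007500 → y_1 = 2.650000 - (16.900625)/(26.007500) = 2.000163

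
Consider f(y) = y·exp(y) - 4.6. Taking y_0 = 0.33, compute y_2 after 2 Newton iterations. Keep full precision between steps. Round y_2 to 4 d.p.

1.9474

Newton update: y ← y − f(y)/f'(y).
f'(y) = (y + 1)·exp(y)
y_0 = 0.330000: f = -4.140981, f' = 1.849988 → y_1 = 0.330000 - (-4.140981)/(1.849988) = 2.568383
y_1 = 2.568383: f = 28.903814, f' = 46.548526 → y_2 = 2.568383 - (28.903814)/(46.548526) = 1.947443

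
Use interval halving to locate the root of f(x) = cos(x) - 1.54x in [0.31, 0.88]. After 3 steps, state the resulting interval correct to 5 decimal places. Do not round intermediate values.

[0.52375, 0.59500]

f(0.310000) = 0.474934, f(0.880000) = -0.718049 (opposite signs)
step 1: m = 0.595000, f(m) = -0.088152 < 0 → root in [0.310000, 0.595000]
step 2: m = 0.452500, f(m) = 0.202507 > 0 → root in [0.452500, 0.595000]
step 3: m = 0.523750, f(m) = 0.059375 > 0 → root in [0.523750, 0.595000]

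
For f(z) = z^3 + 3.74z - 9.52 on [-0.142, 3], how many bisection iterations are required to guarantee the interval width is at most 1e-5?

19

Initial width b − a = 3 − -0.142 = 3.142000.
After n steps the width is (b−a)/2^n; need (b−a)/2^n ≤ 1e-5.
So n ≥ log₂(3.142000/1e-5) = log₂(314200.0000) ≈ 18.2613.
Hence n = 19.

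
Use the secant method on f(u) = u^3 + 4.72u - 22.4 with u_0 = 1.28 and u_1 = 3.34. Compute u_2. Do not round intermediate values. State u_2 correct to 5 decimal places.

f(u_0) = -14.261248, f(u_1) = 30.624504
u_2 = 3.340000 - (30.624504)·(3.340000 - 1.280000)/(30.624504 - (-14.261248)) = 1.934510; f(u_2) = -6.029541

1.93451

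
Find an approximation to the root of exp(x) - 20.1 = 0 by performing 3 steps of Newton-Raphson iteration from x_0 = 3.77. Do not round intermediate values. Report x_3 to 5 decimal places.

3.00103

f'(x) = exp(x)
x_0 = 3.770000: f = 23.280065, f' = 43.380065 → x_1 = 3.770000 - (23.280065)/(43.380065) = 3.233346
x_1 = 3.233346: f = 5.264396, f' = 25.364396 → x_2 = 3.233346 - (5.264396)/(25.364396) = 3.025796
x_2 = 3.025796: f = 0.510401, f' = 20.610401 → x_3 = 3.025796 - (0.510401)/(20.610401) = 3.001032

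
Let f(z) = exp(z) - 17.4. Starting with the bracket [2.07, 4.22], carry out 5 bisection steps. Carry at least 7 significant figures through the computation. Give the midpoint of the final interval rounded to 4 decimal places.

f(2.070000) = -9.475177, f(4.220000) = 50.633484 (opposite signs)
step 1: m = 3.145000, f(m) = 5.819675 > 0 → root in [2.070000, 3.145000]
step 2: m = 2.607500, f(m) = -3.834904 < 0 → root in [2.607500, 3.145000]
step 3: m = 2.876250, f(m) = 0.347595 > 0 → root in [2.607500, 2.876250]
step 4: m = 2.741875, f(m) = -1.883950 < 0 → root in [2.741875, 2.876250]
step 5: m = 2.809062, f(m) = -0.805646 < 0 → root in [2.809062, 2.876250]
Midpoint of [2.809062, 2.876250] = 2.842656

2.8427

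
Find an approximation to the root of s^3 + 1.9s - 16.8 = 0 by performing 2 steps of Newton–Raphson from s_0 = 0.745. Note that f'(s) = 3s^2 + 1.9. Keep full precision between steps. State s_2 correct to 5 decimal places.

3.43628

s_0 = 0.745000: f = -14.971006, f' = 3.565075 → s_1 = 0.745000 - (-14.971006)/(3.565075) = 4.944352
s_1 = 4.944352: f = 113.466980, f' = 75.239863 → s_2 = 4.944352 - (113.466980)/(75.239863) = 3.436282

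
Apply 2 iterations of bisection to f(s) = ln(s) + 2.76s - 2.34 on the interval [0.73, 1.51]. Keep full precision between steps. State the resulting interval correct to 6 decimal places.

[0.730000, 0.925000]

f(0.730000) = -0.639911, f(1.510000) = 2.239710 (opposite signs)
step 1: m = 1.120000, f(m) = 0.864529 > 0 → root in [0.730000, 1.120000]
step 2: m = 0.925000, f(m) = 0.135038 > 0 → root in [0.730000, 0.925000]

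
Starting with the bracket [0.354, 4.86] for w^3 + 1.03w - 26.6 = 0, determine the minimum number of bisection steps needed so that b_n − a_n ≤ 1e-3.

13

Initial width b − a = 4.86 − 0.354 = 4.506000.
After n steps the width is (b−a)/2^n; need (b−a)/2^n ≤ 1e-3.
So n ≥ log₂(4.506000/1e-3) = log₂(4506.0000) ≈ 12.1376.
Hence n = 13.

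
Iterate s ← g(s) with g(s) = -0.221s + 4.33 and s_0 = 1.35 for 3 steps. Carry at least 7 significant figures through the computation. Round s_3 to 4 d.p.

s_1 = g(1.350000) = 4.031650
s_2 = g(4.031650) = 3.439005
s_3 = g(3.439005) = 3.569980

3.5700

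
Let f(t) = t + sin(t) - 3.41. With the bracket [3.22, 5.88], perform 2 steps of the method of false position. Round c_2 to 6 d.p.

3.785485

False-position update: c = (a·f(b) − b·f(a))/(f(b) − f(a)); replace the endpoint whose sign matches f(c).
f(3.220000) = -0.268327, f(5.880000) = 2.077650
step 1: c = 3.524244, f(c) = -0.259137 < 0 → new bracket [3.524244, 5.880000]
step 2: c = 3.785485, f(c) = -0.224828 < 0 → new bracket [3.785485, 5.880000]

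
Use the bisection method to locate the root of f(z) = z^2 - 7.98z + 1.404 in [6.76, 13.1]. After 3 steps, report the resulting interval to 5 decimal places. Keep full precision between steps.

f(6.760000) = -6.843200, f(13.100000) = 68.476000 (opposite signs)
step 1: m = 9.930000, f(m) = 20.767500 > 0 → root in [6.760000, 9.930000]
step 2: m = 8.345000, f(m) = 4.449925 > 0 → root in [6.760000, 8.345000]
step 3: m = 7.552500, f(m) = -1.824694 < 0 → root in [7.552500, 8.345000]

[7.55250, 8.34500]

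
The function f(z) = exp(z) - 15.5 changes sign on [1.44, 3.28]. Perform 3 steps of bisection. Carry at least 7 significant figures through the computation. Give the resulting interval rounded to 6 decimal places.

f(1.440000) = -11.279304, f(3.280000) = 11.075773 (opposite signs)
step 1: m = 2.360000, f(m) = -4.909049 < 0 → root in [2.360000, 3.280000]
step 2: m = 2.820000, f(m) = 1.276851 > 0 → root in [2.360000, 2.820000]
step 3: m = 2.590000, f(m) = -2.170228 < 0 → root in [2.590000, 2.820000]

[2.590000, 2.820000]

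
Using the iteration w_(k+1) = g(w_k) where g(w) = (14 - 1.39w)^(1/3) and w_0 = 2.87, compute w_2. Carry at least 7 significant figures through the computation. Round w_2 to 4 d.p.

w_1 = g(2.870000) = 2.155203
w_2 = g(2.155203) = 2.224268

2.2243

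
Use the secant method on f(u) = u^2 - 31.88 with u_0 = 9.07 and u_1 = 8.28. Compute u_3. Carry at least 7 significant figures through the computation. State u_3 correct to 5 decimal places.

5.74099

Secant update: u_(k+1) = u_k − f(u_k)·(u_k − u_(k-1))/(f(u_k) − f(u_(k-1))).
f(u_0) = 50.384900, f(u_1) = 36.678400
u_2 = 8.280000 - (36.678400)·(8.280000 - 9.070000)/(36.678400 - (50.384900)) = 6.165971; f(u_2) = 6.139201
u_3 = 6.165971 - (6.139201)·(6.165971 - 8.280000)/(6.139201 - (36.678400)) = 5.740995; f(u_3) = 1.079018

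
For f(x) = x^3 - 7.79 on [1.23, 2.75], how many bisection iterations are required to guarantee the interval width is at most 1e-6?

21

Initial width b − a = 2.75 − 1.23 = 1.520000.
After n steps the width is (b−a)/2^n; need (b−a)/2^n ≤ 1e-6.
So n ≥ log₂(1.520000/1e-6) = log₂(1520000.0000) ≈ 20.5356.
Hence n = 21.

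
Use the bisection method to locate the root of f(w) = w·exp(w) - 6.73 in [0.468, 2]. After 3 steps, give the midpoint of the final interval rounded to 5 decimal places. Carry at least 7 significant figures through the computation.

1.52125

f(0.468000) = -5.982699, f(2.000000) = 8.048112 (opposite signs)
step 1: m = 1.234000, f(m) = -2.491282 < 0 → root in [1.234000, 2.000000]
step 2: m = 1.617000, f(m) = 1.416371 > 0 → root in [1.234000, 1.617000]
step 3: m = 1.425500, f(m) = -0.800009 < 0 → root in [1.425500, 1.617000]
Midpoint of [1.425500, 1.617000] = 1.521250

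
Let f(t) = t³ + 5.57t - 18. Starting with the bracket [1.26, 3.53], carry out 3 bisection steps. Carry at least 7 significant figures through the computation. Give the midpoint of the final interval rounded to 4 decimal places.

f(1.260000) = -8.981424, f(3.530000) = 45.649077 (opposite signs)
step 1: m = 2.395000, f(m) = 9.077930 > 0 → root in [1.260000, 2.395000]
step 2: m = 1.827500, f(m) = -1.717420 < 0 → root in [1.827500, 2.395000]
step 3: m = 2.111250, f(m) = 3.170299 > 0 → root in [1.827500, 2.111250]
Midpoint of [1.827500, 2.111250] = 1.969375

1.9694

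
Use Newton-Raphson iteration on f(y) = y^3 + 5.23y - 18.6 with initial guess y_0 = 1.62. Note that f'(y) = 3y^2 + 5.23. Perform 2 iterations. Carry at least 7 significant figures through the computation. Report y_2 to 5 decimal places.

2.00934

y_0 = 1.620000: f = -5.875872, f' = 13.103200 → y_1 = 1.620000 - (-5.875872)/(13.103200) = 2.068430
y_1 = 2.068430: f = 1.067471, f' = 18.065212 → y_2 = 2.068430 - (1.067471)/(18.065212) = 2.009340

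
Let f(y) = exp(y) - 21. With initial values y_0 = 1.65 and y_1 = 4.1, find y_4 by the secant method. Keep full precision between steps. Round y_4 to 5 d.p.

f(y_0) = -15.793020, f(y_1) = 39.340288
y_2 = 4.100000 - (39.340288)·(4.100000 - 1.650000)/(39.340288 - (-15.793020)) = 2.351806; f(y_2) = -10.495474
y_3 = 2.351806 - (-10.495474)·(2.351806 - 4.100000)/(-10.495474 - (39.340288)) = 2.719978; f(y_3) = -5.820011
y_4 = 2.719978 - (-5.820011)·(2.719978 - 2.351806)/(-5.820011 - (-10.495474)) = 3.178278; f(y_4) = 3.005379

3.17828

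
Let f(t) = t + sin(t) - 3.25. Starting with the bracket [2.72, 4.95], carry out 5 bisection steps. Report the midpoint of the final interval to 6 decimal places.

f(2.720000) = -0.120786, f(4.950000) = 0.728097 (opposite signs)
step 1: m = 3.835000, f(m) = -0.054161 < 0 → root in [3.835000, 4.950000]
step 2: m = 4.392500, f(m) = 0.193230 > 0 → root in [3.835000, 4.392500]
step 3: m = 4.113750, f(m) = 0.037647 > 0 → root in [3.835000, 4.113750]
step 4: m = 3.974375, f(m) = -0.015431 < 0 → root in [3.974375, 4.113750]
step 5: m = 4.044062, f(m) = 0.009203 > 0 → root in [3.974375, 4.044062]
Midpoint of [3.974375, 4.044062] = 4.009219

4.009219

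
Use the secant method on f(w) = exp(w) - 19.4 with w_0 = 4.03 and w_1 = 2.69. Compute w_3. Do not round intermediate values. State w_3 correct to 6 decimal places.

2.983623

f(w_0) = 36.860911, f(w_1) = -4.668324
w_2 = 2.690000 - (-4.668324)·(2.690000 - 4.030000)/(-4.668324 - (36.860911)) = 2.840630; f(w_2) = -2.273446
w_3 = 2.840630 - (-2.273446)·(2.840630 - 2.690000)/(-2.273446 - (-4.668324)) = 2.983623; f(w_3) = 0.359266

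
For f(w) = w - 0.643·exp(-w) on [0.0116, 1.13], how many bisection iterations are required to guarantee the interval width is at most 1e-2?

7

Initial width b − a = 1.13 − 0.0116 = 1.118400.
After n steps the width is (b−a)/2^n; need (b−a)/2^n ≤ 1e-2.
So n ≥ log₂(1.118400/1e-2) = log₂(111.8400) ≈ 6.8053.
Hence n = 7.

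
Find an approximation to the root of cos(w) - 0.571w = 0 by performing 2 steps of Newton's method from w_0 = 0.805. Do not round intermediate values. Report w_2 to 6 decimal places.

0.978186

f'(w) = -sin(w) - 0.571
w_0 = 0.805000: f = 0.233456, f' = -1.291831 → w_1 = 0.805000 - (0.233456)/(-1.291831) = 0.985717
w_1 = 0.985717: f = -0.010579, f' = -1.404668 → w_2 = 0.985717 - (-0.010579)/(-1.404668) = 0.978186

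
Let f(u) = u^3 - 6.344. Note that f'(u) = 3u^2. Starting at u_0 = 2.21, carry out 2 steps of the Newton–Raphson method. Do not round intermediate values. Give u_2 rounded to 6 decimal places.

1.852782

Newton update: u ← u − f(u)/f'(u).
u_0 = 2.210000: f = 4.449861, f' = 14.652300 → u_1 = 2.210000 - (4.449861)/(14.652300) = 1.906303
u_1 = 1.906303: f = 0.583487, f' = 10.901972 → u_2 = 1.906303 - (0.583487)/(10.901972) = 1.852782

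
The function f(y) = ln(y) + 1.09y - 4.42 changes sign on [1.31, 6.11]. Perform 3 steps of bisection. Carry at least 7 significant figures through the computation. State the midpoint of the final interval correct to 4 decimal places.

2.8100

f(1.310000) = -2.722073, f(6.110000) = 4.049827 (opposite signs)
step 1: m = 3.710000, f(m) = 0.934932 > 0 → root in [1.310000, 3.710000]
step 2: m = 2.510000, f(m) = -0.763817 < 0 → root in [2.510000, 3.710000]
step 3: m = 3.110000, f(m) = 0.104523 > 0 → root in [2.510000, 3.110000]
Midpoint of [2.510000, 3.110000] = 2.810000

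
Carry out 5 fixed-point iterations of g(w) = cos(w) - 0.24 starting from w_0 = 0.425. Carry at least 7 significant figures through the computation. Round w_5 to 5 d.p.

0.59856

w_1 = g(0.425000) = 0.671039
w_2 = g(0.671039) = 0.543176
w_3 = g(0.543176) = 0.616071
w_4 = g(0.616071) = 0.576155
w_5 = g(0.576155) = 0.598564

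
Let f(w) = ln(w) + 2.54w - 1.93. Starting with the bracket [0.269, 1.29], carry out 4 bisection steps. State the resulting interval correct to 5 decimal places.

f(0.269000) = -2.559784, f(1.290000) = 1.601242 (opposite signs)
step 1: m = 0.779500, f(m) = -0.199173 < 0 → root in [0.779500, 1.290000]
step 2: m = 1.034750, f(m) = 0.732425 > 0 → root in [0.779500, 1.034750]
step 3: m = 0.907125, f(m) = 0.276622 > 0 → root in [0.779500, 0.907125]
step 4: m = 0.843313, f(m) = 0.041596 > 0 → root in [0.779500, 0.843313]

[0.77950, 0.84331]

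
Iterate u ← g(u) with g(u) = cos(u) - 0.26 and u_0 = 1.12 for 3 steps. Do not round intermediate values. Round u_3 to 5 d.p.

0.48876

u_1 = g(1.120000) = 0.175682
u_2 = g(0.175682) = 0.724607
u_3 = g(0.724607) = 0.488760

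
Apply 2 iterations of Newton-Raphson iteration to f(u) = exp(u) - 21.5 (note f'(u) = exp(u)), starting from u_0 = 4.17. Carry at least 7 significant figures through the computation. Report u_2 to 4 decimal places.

3.1500

u_0 = 4.170000: f = 43.215452, f' = 64.715452 → u_1 = 4.170000 - (43.215452)/(64.715452) = 3.502224
u_1 = 3.502224: f = 11.689169, f' = 33.189169 → u_2 = 3.502224 - (11.689169)/(33.189169) = 3.150025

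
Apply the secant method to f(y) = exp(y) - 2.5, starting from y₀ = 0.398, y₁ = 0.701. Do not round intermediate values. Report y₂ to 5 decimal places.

0.97945

Secant update: y_(k+1) = y_k − f(y_k)·(y_k − y_(k-1))/(f(y_k) − f(y_(k-1))).
f(y_0) = -1.011156, f(y_1) = -0.484233
y_2 = 0.701000 - (-0.484233)·(0.701000 - 0.398000)/(-0.484233 - (-1.011156)) = 0.979451; f(y_2) = 0.162994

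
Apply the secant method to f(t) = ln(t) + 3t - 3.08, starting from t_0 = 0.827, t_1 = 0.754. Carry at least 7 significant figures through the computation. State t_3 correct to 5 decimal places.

1.01974

f(t_0) = -0.788951, f(t_1) = -1.100363
t_2 = 0.754000 - (-1.100363)·(0.754000 - 0.827000)/(-1.100363 - (-0.788951)) = 1.011943; f(t_2) = -0.032301
t_3 = 1.011943 - (-0.032301)·(1.011943 - 0.754000)/(-0.032301 - (-1.100363)) = 1.019743; f(t_3) = -0.001219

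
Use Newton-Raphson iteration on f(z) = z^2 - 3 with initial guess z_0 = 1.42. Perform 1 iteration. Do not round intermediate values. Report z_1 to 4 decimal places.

1.7663

Newton update: z ← z − f(z)/f'(z).
f'(z) = 2z
z_0 = 1.420000: f = -0.983600, f' = 2.840000 → z_1 = 1.420000 - (-0.983600)/(2.840000) = 1.766338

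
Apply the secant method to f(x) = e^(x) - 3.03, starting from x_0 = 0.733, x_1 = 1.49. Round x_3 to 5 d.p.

1.09580

f(x_0) = -0.948685, f(x_1) = 1.407096
x_2 = 1.490000 - (1.407096)·(1.490000 - 0.733000)/(1.407096 - (-0.948685)) = 1.037848; f(x_2) = -0.206866
x_3 = 1.037848 - (-0.206866)·(1.037848 - 1.490000)/(-0.206866 - (1.407096)) = 1.095801; f(x_3) = -0.038421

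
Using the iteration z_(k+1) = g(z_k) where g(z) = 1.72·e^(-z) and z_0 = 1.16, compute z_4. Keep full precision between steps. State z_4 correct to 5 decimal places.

0.91535

z_1 = g(1.160000) = 0.539196
z_2 = g(0.539196) = 1.003133
z_3 = g(1.003133) = 0.630773
z_4 = g(0.630773) = 0.915350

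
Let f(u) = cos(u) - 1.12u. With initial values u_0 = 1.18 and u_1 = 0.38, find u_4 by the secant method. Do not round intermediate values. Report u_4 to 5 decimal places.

f(u_0) = -0.940675, f(u_1) = 0.503065
u_2 = 0.380000 - (0.503065)·(0.380000 - 1.180000)/(0.503065 - (-0.940675)) = 0.658756; f(u_2) = 0.052947
u_3 = 0.658756 - (0.052947)·(0.658756 - 0.380000)/(0.052947 - (0.503065)) = 0.691546; f(u_3) = -0.004271
u_4 = 0.691546 - (-0.004271)·(0.691546 - 0.658756)/(-0.004271 - (0.052947)) = 0.689099; f(u_4) = 0.000029

0.68910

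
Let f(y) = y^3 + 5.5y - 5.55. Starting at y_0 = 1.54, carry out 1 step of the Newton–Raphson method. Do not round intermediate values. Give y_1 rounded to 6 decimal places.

1.019004

f'(y) = 3y^2 + 5.5
y_0 = 1.540000: f = 6.572264, f' = 12.614800 → y_1 = 1.540000 - (6.572264)/(12.614800) = 1.019004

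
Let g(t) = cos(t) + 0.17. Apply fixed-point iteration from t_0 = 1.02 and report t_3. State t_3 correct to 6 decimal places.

0.760515

t_1 = g(1.020000) = 0.693366
t_2 = g(0.693366) = 0.939099
t_3 = g(0.939099) = 0.760515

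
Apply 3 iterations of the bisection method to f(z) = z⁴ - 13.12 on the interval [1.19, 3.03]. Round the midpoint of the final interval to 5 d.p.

f(1.190000) = -11.114661, f(3.030000) = 71.168925 (opposite signs)
step 1: m = 2.110000, f(m) = 6.701194 > 0 → root in [1.190000, 2.110000]
step 2: m = 1.650000, f(m) = -5.707994 < 0 → root in [1.650000, 2.110000]
step 3: m = 1.880000, f(m) = -0.628017 < 0 → root in [1.880000, 2.110000]
Midpoint of [1.880000, 2.110000] = 1.995000

1.99500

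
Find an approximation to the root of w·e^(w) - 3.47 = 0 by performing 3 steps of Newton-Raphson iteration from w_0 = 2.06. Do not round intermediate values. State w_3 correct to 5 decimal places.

f'(w) = (w + 1)·e^(w)
w_0 = 2.060000: f = 12.692698, f' = 24.008668 → w_1 = 2.060000 - (12.692698)/(24.008668) = 1.531329
w_1 = 1.531329: f = 3.611347, f' = 11.705664 → w_2 = 1.531329 - (3.611347)/(11.705664) = 1.222816
w_2 = 1.222816: f = 0.683585, f' = 7.550324 → w_3 = 1.222816 - (0.683585)/(7.550324) = 1.132279

1.13228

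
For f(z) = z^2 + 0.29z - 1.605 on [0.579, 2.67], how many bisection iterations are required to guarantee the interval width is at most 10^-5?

Initial width b − a = 2.67 − 0.579 = 2.091000.
After n steps the width is (b−a)/2^n; need (b−a)/2^n ≤ 10^-5.
So n ≥ log₂(2.091000/10^-5) = log₂(209100.0000) ≈ 17.6738.
Hence n = 18.

18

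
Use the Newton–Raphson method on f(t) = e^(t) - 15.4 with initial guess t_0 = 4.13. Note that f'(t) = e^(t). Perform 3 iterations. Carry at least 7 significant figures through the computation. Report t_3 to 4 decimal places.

2.7479

t_0 = 4.130000: f = 46.777923, f' = 62.177923 → t_1 = 4.130000 - (46.777923)/(62.177923) = 3.377676
t_1 = 3.377676: f = 13.902602, f' = 29.302602 → t_2 = 3.377676 - (13.902602)/(29.302602) = 2.903227
t_2 = 2.903227: f = 2.832887, f' = 18.232887 → t_3 = 2.903227 - (2.832887)/(18.232887) = 2.747855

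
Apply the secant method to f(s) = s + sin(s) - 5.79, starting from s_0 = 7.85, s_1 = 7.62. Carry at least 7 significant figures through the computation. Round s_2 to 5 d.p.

f(s_0) = 3.059992, f(s_1) = 2.802751
s_2 = 7.620000 - (2.802751)·(7.620000 - 7.850000)/(2.802751 - (3.059992)) = 5.114053; f(s_2) = -1.596359

5.11405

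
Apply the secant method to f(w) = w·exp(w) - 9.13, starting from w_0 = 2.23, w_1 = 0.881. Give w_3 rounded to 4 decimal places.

f(w_0) = 11.608701, f(w_1) = -7.003872
w_2 = 0.881000 - (-7.003872)·(0.881000 - 2.230000)/(-7.003872 - (11.608701)) = 1.388626; f(w_2) = -3.562531
w_3 = 1.388626 - (-3.562531)·(1.388626 - 0.881000)/(-3.562531 - (-7.003872)) = 1.914128; f(w_3) = 3.849751

1.9141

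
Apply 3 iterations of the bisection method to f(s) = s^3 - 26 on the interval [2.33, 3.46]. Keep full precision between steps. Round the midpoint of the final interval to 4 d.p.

2.9656

f(2.330000) = -13.350663, f(3.460000) = 15.421736 (opposite signs)
step 1: m = 2.895000, f(m) = -1.736933 < 0 → root in [2.895000, 3.460000]
step 2: m = 3.177500, f(m) = 6.081649 > 0 → root in [2.895000, 3.177500]
step 3: m = 3.036250, f(m) = 1.990624 > 0 → root in [2.895000, 3.036250]
Midpoint of [2.895000, 3.036250] = 2.965625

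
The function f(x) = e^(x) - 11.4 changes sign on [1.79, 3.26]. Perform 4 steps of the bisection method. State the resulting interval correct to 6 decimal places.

f(1.790000) = -5.410548, f(3.260000) = 14.649537 (opposite signs)
step 1: m = 2.525000, f(m) = 1.090895 > 0 → root in [1.790000, 2.525000]
step 2: m = 2.157500, f(m) = -2.750513 < 0 → root in [2.157500, 2.525000]
step 3: m = 2.341250, f(m) = -1.005779 < 0 → root in [2.341250, 2.525000]
step 4: m = 2.433125, f(m) = -0.005566 < 0 → root in [2.433125, 2.525000]

[2.433125, 2.525000]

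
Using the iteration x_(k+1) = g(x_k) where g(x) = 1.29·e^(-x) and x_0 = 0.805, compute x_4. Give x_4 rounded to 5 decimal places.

x_1 = g(0.805000) = 0.576743
x_2 = g(0.576743) = 0.724625
x_3 = g(0.724625) = 0.625013
x_4 = g(0.625013) = 0.690478

0.69048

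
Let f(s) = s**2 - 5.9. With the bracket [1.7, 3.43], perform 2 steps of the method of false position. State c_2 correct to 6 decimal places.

False-position update: c = (a·f(b) − b·f(a))/(f(b) − f(a)); replace the endpoint whose sign matches f(c).
f(1.700000) = -3.010000, f(3.430000) = 5.864900
step 1: c = 2.286745, f(c) = -0.670799 < 0 → new bracket [2.286745, 3.430000]
step 2: c = 2.404084, f(c) = -0.120380 < 0 → new bracket [2.404084, 3.430000]

2.404084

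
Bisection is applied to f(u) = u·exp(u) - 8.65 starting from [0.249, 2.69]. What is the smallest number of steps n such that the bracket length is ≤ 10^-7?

25

Initial width b − a = 2.69 − 0.249 = 2.441000.
After n steps the width is (b−a)/2^n; need (b−a)/2^n ≤ 10^-7.
So n ≥ log₂(2.441000/10^-7) = log₂(24410000.0000) ≈ 24.5410.
Hence n = 25.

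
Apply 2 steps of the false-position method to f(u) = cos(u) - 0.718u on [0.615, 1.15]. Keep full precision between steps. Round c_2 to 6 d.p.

0.882828

f(0.615000) = 0.375203, f(1.150000) = -0.417213
step 1: c = 0.868319, f(c) = 0.022658 > 0 → new bracket [0.868319, 1.150000]
step 2: c = 0.882828, f(c) = 0.001098 > 0 → new bracket [0.882828, 1.150000]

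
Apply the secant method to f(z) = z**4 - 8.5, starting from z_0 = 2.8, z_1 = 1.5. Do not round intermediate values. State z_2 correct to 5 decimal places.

f(z_0) = 52.965600, f(z_1) = -3.437500
z_2 = 1.500000 - (-3.437500)·(1.500000 - 2.800000)/(-3.437500 - (52.965600)) = 1.579229; f(z_2) = -2.280146

1.57923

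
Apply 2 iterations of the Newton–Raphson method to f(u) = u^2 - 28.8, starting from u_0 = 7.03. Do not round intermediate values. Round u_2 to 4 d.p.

f'(u) = 2u
u_0 = 7.030000: f = 20.620900, f' = 14.060000 → u_1 = 7.030000 - (20.620900)/(14.060000) = 5.563364
u_1 = 5.563364: f = 2.151021, f' = 11.126728 → u_2 = 5.563364 - (2.151021)/(11.126728) = 5.370044

5.3700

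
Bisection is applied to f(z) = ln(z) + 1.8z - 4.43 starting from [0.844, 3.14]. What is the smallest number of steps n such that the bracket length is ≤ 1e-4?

Initial width b − a = 3.14 − 0.844 = 2.296000.
After n steps the width is (b−a)/2^n; need (b−a)/2^n ≤ 1e-4.
So n ≥ log₂(2.296000/1e-4) = log₂(22960.0000) ≈ 14.4868.
Hence n = 15.

15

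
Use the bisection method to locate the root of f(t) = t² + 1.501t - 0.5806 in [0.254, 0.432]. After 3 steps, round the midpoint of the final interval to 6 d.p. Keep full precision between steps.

f(0.254000) = -0.134830, f(0.432000) = 0.254456 (opposite signs)
step 1: m = 0.343000, f(m) = 0.051892 > 0 → root in [0.254000, 0.343000]
step 2: m = 0.298500, f(m) = -0.043449 < 0 → root in [0.298500, 0.343000]
step 3: m = 0.320750, f(m) = 0.003726 > 0 → root in [0.298500, 0.320750]
Midpoint of [0.298500, 0.320750] = 0.309625

0.309625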